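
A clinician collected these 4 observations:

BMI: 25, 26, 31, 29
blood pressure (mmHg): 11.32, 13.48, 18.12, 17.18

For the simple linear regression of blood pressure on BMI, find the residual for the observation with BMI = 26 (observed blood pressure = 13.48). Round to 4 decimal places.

0.4277

n = 4, Σx = 111, Σy = 60.1, Σxy = 1693.42, Σx² = 3103
Sxx = Σx² − (Σx)²/n = 3103 − 3080.25 = 22.75
Sxy = Σxy − (Σx)(Σy)/n = 1693.42 − 1667.775 = 25.645
b = Sxy/Sxx = 25.645/22.75 = 1.127253
a = ȳ − b·x̄ = 15.025 − 1.127253·27.75 = -16.256264
ŷ(26) = -16.256264 + 1.127253·26 = 13.052308
residual = y − ŷ = 13.48 − 13.052308 = 0.427692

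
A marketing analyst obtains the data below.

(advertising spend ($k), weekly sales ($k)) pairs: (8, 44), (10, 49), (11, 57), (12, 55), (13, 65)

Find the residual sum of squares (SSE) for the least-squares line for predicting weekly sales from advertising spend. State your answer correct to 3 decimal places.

n = 5, Σx = 54, Σy = 270, Σxy = 2974, Σx² = 598, Σy² = 14836
Sxx = Σx² − (Σx)²/n = 598 − 583.2 = 14.8
Sxy = Σxy − (Σx)(Σy)/n = 2974 − 2916 = 58
Syy = Σy² − (Σy)²/n = 14836 − 14580 = 256
b = Sxy/Sxx = 58/14.8 = 3.918919
SSE = Syy − b·Sxy = 256 − 3.918919·58 = 28.702703

28.703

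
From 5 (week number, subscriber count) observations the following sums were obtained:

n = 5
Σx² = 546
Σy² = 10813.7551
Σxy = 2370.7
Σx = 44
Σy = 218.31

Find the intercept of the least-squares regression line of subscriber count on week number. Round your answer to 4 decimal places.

Sxx = Σx² − (Σx)²/n = 546 − 387.2 = 158.8
Sxy = Σxy − (Σx)(Σy)/n = 2370.7 − 1921.128 = 449.572
b = Sxy/Sxx = 449.572/158.8 = 2.831058
a = ȳ − b·x̄ = 43.662 − 2.831058·8.8 = 18.748690

18.7487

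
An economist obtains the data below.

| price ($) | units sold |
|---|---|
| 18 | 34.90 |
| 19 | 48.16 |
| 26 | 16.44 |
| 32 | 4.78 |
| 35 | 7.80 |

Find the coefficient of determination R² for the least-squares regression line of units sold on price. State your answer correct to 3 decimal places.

0.844

n = 5, Σx = 130, Σy = 112.08, Σxy = 2396.64, Σx² = 3610, Σy² = 3891.3576
Sxx = Σx² − (Σx)²/n = 3610 − 3380 = 230
Sxy = Σxy − (Σx)(Σy)/n = 2396.64 − 2914.08 = -517.44
Syy = Σy² − (Σy)²/n = 3891.3576 − 2512.38528 = 1378.97232
R² = Sxy²/(Sxx·Syy) = (-517.44)²/(230·1378.97232) = 0.844183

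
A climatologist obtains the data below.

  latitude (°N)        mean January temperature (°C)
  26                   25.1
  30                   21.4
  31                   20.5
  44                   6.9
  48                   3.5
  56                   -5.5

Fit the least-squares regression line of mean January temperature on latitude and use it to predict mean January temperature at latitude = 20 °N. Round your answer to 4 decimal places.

n = 6, Σx = 235, Σy = 71.9, Σxy = 2093.7, Σx² = 9913
Sxx = Σx² − (Σx)²/n = 9913 − 9204.166667 = 708.833333
Sxy = Σxy − (Σx)(Σy)/n = 2093.7 − 2816.083333 = -722.383333
b = Sxy/Sxx = -722.383333/708.833333 = -1.019116
a = ȳ − b·x̄ = 11.983333 − (-1.019116)·39.166667 = 51.898707
ŷ(20) = a + b·20 = 51.898707 + (-1.019116)·20 = 31.516388

31.5164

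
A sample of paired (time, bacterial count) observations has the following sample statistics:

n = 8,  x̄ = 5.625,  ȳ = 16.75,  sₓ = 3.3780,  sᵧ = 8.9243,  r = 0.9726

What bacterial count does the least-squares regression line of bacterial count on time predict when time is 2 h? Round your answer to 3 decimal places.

b = r · sᵧ/sₓ = 0.9726 · 8.9243/3.378 = 2.569501
a = ȳ − b·x̄ = 16.75 − 2.569501·5.625 = 2.296557
ŷ(2) = a + b·2 = 2.296557 + 2.569501·2 = 7.435559

7.436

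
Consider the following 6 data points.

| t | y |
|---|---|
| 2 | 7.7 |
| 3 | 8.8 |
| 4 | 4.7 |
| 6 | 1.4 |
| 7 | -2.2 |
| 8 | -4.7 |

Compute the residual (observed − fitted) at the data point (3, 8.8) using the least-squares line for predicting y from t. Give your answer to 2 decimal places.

1.72

n = 6, Σx = 30, Σy = 15.7, Σxy = 16, Σx² = 178
Sxx = Σx² − (Σx)²/n = 178 − 150 = 28
Sxy = Σxy − (Σx)(Σy)/n = 16 − 78.5 = -62.5
b = Sxy/Sxx = -62.5/28 = -2.232143
a = ȳ − b·x̄ = 2.616667 − (-2.232143)·5 = 13.777381
ŷ(3) = 13.777381 + (-2.232143)·3 = 7.080952
residual = y − ŷ = 8.8 − 7.080952 = 1.719048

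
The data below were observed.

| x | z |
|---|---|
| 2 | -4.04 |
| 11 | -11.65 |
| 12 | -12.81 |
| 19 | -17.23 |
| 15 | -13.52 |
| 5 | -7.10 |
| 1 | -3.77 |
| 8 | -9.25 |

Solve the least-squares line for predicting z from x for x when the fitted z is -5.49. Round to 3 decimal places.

n = 8, Σx = 73, Σy = -79.37, Σxy = -933.39, Σx² = 945
Sxx = Σx² − (Σx)²/n = 945 − 666.125 = 278.875
Sxy = Σxy − (Σx)(Σy)/n = -933.39 − (-724.25125) = -209.13875
b = Sxy/Sxx = -209.13875/278.875 = -0.749937
a = ȳ − b·x̄ = -9.92125 − (-0.749937)·9.125 = -3.078073
Set a + b·x = -5.49: x = (-5.49 − (-3.078073)) / (-0.749937) = 3.216172

3.216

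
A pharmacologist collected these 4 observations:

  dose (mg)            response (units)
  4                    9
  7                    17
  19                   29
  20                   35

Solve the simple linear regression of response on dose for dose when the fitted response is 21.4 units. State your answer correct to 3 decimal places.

11.713

n = 4, Σx = 50, Σy = 90, Σxy = 1406, Σx² = 826
Sxx = Σx² − (Σx)²/n = 826 − 625 = 201
Sxy = Σxy − (Σx)(Σy)/n = 1406 − 1125 = 281
b = Sxy/Sxx = 281/201 = 1.398010
a = ȳ − b·x̄ = 22.5 − 1.398010·12.5 = 5.024876
Set a + b·x = 21.4: x = (21.4 − 5.024876) / 1.398010 = 11.713167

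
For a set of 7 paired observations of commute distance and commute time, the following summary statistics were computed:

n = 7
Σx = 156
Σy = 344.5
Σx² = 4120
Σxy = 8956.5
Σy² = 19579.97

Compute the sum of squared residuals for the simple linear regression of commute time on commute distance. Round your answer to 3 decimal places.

82.983

Sxx = Σx² − (Σx)²/n = 4120 − 3476.571429 = 643.428571
Sxy = Σxy − (Σx)(Σy)/n = 8956.5 − 7677.428571 = 1279.071429
Syy = Σy² − (Σy)²/n = 19579.97 − 16954.321429 = 2625.648571
b = Sxy/Sxx = 1279.071429/643.428571 = 1.987900
SSE = Syy − b·Sxy = 2625.648571 − 1.987900·1279.071429 = 82.982933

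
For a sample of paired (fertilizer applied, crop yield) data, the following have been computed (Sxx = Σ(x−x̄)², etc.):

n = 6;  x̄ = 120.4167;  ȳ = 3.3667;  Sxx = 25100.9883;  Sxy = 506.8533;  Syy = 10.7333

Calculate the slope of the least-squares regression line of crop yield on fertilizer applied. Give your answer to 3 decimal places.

0.020

b = Sxy/Sxx = 506.8533/25100.9883 = 0.020193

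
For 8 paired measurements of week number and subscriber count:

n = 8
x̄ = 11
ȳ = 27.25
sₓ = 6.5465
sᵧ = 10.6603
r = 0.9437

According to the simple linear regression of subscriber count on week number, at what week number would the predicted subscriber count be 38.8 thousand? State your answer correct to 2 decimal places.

b = r · sᵧ/sₓ = 0.9437 · 10.6603/6.5465 = 1.536718
a = ȳ − b·x̄ = 27.25 − 1.536718·11 = 10.346101
Set a + b·x = 38.8: x = (38.8 − 10.346101) / 1.536718 = 18.516017

18.52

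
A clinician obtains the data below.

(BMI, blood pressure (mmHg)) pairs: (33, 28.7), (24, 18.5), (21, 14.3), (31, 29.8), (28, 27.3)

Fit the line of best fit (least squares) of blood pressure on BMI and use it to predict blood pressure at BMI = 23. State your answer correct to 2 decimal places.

n = 5, Σx = 137, Σy = 118.6, Σxy = 3379.6, Σx² = 3851
Sxx = Σx² − (Σx)²/n = 3851 − 3753.8 = 97.2
Sxy = Σxy − (Σx)(Σy)/n = 3379.6 − 3249.64 = 129.96
b = Sxy/Sxx = 129.96/97.2 = 1.337037
a = ȳ − b·x̄ = 23.72 − 1.337037·27.4 = -12.914815
ŷ(23) = a + b·23 = -12.914815 + 1.337037·23 = 17.837037

17.84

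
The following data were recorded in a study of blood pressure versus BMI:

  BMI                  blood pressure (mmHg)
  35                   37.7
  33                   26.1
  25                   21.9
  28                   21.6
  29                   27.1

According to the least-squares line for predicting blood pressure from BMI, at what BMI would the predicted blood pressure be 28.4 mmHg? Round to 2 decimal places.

31.12

n = 5, Σx = 150, Σy = 134.4, Σxy = 4119, Σx² = 4564
Sxx = Σx² − (Σx)²/n = 4564 − 4500 = 64
Sxy = Σxy − (Σx)(Σy)/n = 4119 − 4032 = 87
b = Sxy/Sxx = 87/64 = 1.359375
a = ȳ − b·x̄ = 26.88 − 1.359375·30 = -13.90125
Set a + b·x = 28.4: x = (28.4 − (-13.90125)) / 1.359375 = 31.118161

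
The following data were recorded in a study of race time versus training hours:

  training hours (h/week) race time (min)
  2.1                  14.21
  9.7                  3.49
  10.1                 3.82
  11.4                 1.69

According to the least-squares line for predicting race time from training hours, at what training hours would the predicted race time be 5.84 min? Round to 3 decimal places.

8.297

n = 4, Σx = 33.3, Σy = 23.21, Σxy = 121.542, Σx² = 330.47
Sxx = Σx² − (Σx)²/n = 330.47 − 277.2225 = 53.2475
Sxy = Σxy − (Σx)(Σy)/n = 121.542 − 193.22325 = -71.68125
b = Sxy/Sxx = -71.68125/53.2475 = -1.346190
a = ȳ − b·x̄ = 5.8025 − (-1.346190)·8.325 = 17.009531
Set a + b·x = 5.84: x = (5.84 − 17.009531) / (-1.346190) = 8.297144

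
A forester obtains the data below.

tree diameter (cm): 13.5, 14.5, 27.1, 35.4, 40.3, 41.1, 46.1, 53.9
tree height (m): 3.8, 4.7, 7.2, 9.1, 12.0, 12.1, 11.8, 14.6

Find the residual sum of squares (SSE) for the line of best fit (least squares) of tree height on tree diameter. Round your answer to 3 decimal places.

3.016

n = 8, Σx = 271.9, Σy = 75.3, Σxy = 2948.54, Σx² = 10723.79, Σy² = 813.99
Sxx = Σx² − (Σx)²/n = 10723.79 − 9241.20125 = 1482.58875
Sxy = Σxy − (Σx)(Σy)/n = 2948.54 − 2559.25875 = 389.28125
Syy = Σy² − (Σy)²/n = 813.99 − 708.76125 = 105.22875
b = Sxy/Sxx = 389.28125/1482.58875 = 0.262569
SSE = Syy − b·Sxy = 105.22875 − 0.262569·389.28125 = 3.015718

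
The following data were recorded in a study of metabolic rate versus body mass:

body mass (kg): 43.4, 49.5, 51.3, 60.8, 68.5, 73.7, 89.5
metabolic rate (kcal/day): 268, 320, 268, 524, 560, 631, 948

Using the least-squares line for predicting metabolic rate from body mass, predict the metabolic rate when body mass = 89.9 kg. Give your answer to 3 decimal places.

n = 7, Σx = 436.7, Σy = 3519, Σxy = 242789.5, Σx² = 28796.33
Sxx = Σx² − (Σx)²/n = 28796.33 − 27243.841429 = 1552.488571
Sxy = Σxy − (Σx)(Σy)/n = 242789.5 − 219535.328571 = 23254.171429
b = Sxy/Sxx = 23254.171429/1552.488571 = 14.978643
a = ȳ − b·x̄ = 502.714286 − 14.978643·62.385714 = -431.739031
ŷ(89.9) = a + b·89.9 = -431.739031 + 14.978643·89.9 = 914.840937

914.841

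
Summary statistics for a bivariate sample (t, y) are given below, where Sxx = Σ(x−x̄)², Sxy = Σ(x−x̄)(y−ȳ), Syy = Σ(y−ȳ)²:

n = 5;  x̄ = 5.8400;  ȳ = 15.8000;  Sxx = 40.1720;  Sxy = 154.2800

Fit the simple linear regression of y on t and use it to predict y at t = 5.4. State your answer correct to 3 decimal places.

14.110

b = Sxy/Sxx = 154.28/40.172 = 3.840486
a = ȳ − b·x̄ = 15.8 − 3.840486·5.84 = -6.628438
ŷ(5.4) = a + b·5.4 = -6.628438 + 3.840486·5.4 = 14.110186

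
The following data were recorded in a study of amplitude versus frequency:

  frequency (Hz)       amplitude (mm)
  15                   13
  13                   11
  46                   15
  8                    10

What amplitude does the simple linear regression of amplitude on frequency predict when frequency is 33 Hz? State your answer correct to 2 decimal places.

13.70

n = 4, Σx = 82, Σy = 49, Σxy = 1108, Σx² = 2574
Sxx = Σx² − (Σx)²/n = 2574 − 1681 = 893
Sxy = Σxy − (Σx)(Σy)/n = 1108 − 1004.5 = 103.5
b = Sxy/Sxx = 103.5/893 = 0.115901
a = ȳ − b·x̄ = 12.25 − 0.115901·20.5 = 9.874020
ŷ(33) = a + b·33 = 9.874020 + 0.115901·33 = 13.698768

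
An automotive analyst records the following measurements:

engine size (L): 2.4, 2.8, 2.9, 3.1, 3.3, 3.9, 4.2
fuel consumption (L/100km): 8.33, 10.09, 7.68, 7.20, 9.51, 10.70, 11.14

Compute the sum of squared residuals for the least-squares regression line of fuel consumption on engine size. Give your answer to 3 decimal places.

7.245

n = 7, Σx = 22.6, Σy = 64.65, Σxy = 212.737, Σx² = 75.36, Σy² = 611.0491
Sxx = Σx² − (Σx)²/n = 75.36 − 72.965714 = 2.394286
Sxy = Σxy − (Σx)(Σy)/n = 212.737 − 208.727143 = 4.009857
Syy = Σy² − (Σy)²/n = 611.0491 − 597.088929 = 13.960171
b = Sxy/Sxx = 4.009857/2.394286 = 1.674761
SSE = Syy − b·Sxy = 13.960171 − 1.674761·4.009857 = 7.244618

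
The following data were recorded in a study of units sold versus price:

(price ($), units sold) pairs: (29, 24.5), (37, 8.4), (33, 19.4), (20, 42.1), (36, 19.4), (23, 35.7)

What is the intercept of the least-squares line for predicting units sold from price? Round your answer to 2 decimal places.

n = 6, Σx = 178, Σy = 149.5, Σxy = 4023, Σx² = 5524
Sxx = Σx² − (Σx)²/n = 5524 − 5280.666667 = 243.333333
Sxy = Σxy − (Σx)(Σy)/n = 4023 − 4435.166667 = -412.166667
b = Sxy/Sxx = -412.166667/243.333333 = -1.693836
a = ȳ − b·x̄ = 24.916667 − (-1.693836)·29.666667 = 75.167123

75.17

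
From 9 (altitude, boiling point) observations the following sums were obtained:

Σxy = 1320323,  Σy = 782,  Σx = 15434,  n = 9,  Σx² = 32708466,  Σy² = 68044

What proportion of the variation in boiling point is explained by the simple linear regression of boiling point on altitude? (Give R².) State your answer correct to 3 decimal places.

Sxx = Σx² − (Σx)²/n = 32708466 − 26467595.111111 = 6240870.888889
Sxy = Σxy − (Σx)(Σy)/n = 1320323 − 1341043.111111 = -20720.111111
Syy = Σy² − (Σy)²/n = 68044 − 67947.111111 = 96.888889
R² = Sxy²/(Sxx·Syy) = (-20720.111111)²/(6240870.888889·96.888889) = 0.710011

0.710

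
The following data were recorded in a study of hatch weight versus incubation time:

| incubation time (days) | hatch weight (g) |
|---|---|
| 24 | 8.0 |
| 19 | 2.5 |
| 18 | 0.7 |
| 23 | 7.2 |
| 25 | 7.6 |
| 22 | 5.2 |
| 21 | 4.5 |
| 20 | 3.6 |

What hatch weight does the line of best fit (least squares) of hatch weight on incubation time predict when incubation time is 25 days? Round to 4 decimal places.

8.5500

n = 8, Σx = 172, Σy = 39.3, Σxy = 888.6, Σx² = 3740
Sxx = Σx² − (Σx)²/n = 3740 − 3698 = 42
Sxy = Σxy − (Σx)(Σy)/n = 888.6 − 844.95 = 43.65
b = Sxy/Sxx = 43.65/42 = 1.039286
a = ȳ − b·x̄ = 4.9125 − 1.039286·21.5 = -17.432143
ŷ(25) = a + b·25 = -17.432143 + 1.039286·25 = 8.55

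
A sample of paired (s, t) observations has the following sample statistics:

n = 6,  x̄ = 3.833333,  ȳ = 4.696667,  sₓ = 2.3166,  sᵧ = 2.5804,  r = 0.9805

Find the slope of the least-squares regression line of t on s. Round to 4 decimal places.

1.0922

b = r · sᵧ/sₓ = 0.9805 · 2.5804/2.3166 = 1.092153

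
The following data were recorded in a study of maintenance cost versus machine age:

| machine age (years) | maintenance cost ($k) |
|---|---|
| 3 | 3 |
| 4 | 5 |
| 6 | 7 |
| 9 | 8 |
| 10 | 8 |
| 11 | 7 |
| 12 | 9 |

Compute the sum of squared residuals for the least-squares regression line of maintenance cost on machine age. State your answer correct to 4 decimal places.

n = 7, Σx = 55, Σy = 47, Σxy = 408, Σx² = 507, Σy² = 341
Sxx = Σx² − (Σx)²/n = 507 − 432.142857 = 74.857143
Sxy = Σxy − (Σx)(Σy)/n = 408 − 369.285714 = 38.714286
Syy = Σy² − (Σy)²/n = 341 − 315.571429 = 25.428571
b = Sxy/Sxx = 38.714286/74.857143 = 0.517176
SSE = Syy − b·Sxy = 25.428571 − 0.517176·38.714286 = 5.406489

5.4065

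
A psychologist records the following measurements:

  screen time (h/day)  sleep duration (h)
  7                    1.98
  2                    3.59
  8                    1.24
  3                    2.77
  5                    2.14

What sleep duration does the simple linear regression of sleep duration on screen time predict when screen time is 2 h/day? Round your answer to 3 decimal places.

n = 5, Σx = 25, Σy = 11.72, Σxy = 49.97, Σx² = 151
Sxx = Σx² − (Σx)²/n = 151 − 125 = 26
Sxy = Σxy − (Σx)(Σy)/n = 49.97 − 58.6 = -8.63
b = Sxy/Sxx = -8.63/26 = -0.331923
a = ȳ − b·x̄ = 2.344 − (-0.331923)·5 = 4.003615
ŷ(2) = a + b·2 = 4.003615 + (-0.331923)·2 = 3.339769

3.340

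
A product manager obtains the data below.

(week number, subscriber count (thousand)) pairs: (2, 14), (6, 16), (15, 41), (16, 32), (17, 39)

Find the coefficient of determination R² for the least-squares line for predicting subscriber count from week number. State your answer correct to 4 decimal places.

n = 5, Σx = 56, Σy = 142, Σxy = 1914, Σx² = 810, Σy² = 4678
Sxx = Σx² − (Σx)²/n = 810 − 627.2 = 182.8
Sxy = Σxy − (Σx)(Σy)/n = 1914 − 1590.4 = 323.6
Syy = Σy² − (Σy)²/n = 4678 − 4032.8 = 645.2
R² = Sxy²/(Sxx·Syy) = (323.6)²/(182.8·645.2) = 0.887864

0.8879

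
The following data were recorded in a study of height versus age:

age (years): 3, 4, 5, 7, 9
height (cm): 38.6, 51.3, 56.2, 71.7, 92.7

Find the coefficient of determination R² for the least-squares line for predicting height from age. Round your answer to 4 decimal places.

n = 5, Σx = 28, Σy = 310.5, Σxy = 1938.2, Σx² = 180, Σy² = 21014.27
Sxx = Σx² − (Σx)²/n = 180 − 156.8 = 23.2
Sxy = Σxy − (Σx)(Σy)/n = 1938.2 − 1738.8 = 199.4
Syy = Σy² − (Σy)²/n = 21014.27 − 19282.05 = 1732.22
R² = Sxy²/(Sxx·Syy) = (199.4)²/(23.2·1732.22) = 0.989371

0.9894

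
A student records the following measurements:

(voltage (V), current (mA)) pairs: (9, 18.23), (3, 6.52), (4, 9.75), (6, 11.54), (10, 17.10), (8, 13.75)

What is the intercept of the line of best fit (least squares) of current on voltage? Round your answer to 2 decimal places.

2.60

n = 6, Σx = 40, Σy = 76.89, Σxy = 572.87, Σx² = 306
Sxx = Σx² − (Σx)²/n = 306 − 266.666667 = 39.333333
Sxy = Σxy − (Σx)(Σy)/n = 572.87 − 512.6 = 60.27
b = Sxy/Sxx = 60.27/39.333333 = 1.532288
a = ȳ − b·x̄ = 12.815 − 1.532288·6.666667 = 2.599746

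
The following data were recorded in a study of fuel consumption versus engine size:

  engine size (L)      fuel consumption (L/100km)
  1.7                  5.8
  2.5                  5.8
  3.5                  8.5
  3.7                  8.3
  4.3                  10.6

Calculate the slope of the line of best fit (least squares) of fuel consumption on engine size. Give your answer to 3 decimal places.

1.859

n = 5, Σx = 15.7, Σy = 39, Σxy = 130.4, Σx² = 53.57
Sxx = Σx² − (Σx)²/n = 53.57 − 49.298 = 4.272
Sxy = Σxy − (Σx)(Σy)/n = 130.4 − 122.46 = 7.94
b = Sxy/Sxx = 7.94/4.272 = 1.858614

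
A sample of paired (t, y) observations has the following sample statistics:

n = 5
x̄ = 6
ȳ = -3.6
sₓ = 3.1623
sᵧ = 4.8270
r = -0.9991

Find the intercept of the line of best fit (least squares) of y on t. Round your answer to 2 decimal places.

5.55

b = r · sᵧ/sₓ = -0.9991 · 4.827/3.1623 = -1.525047
a = ȳ − b·x̄ = -3.6 − (-1.525047)·6 = 5.550281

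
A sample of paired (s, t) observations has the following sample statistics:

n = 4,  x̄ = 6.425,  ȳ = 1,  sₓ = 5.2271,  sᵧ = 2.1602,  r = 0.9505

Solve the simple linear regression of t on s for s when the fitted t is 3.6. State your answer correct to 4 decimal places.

b = r · sᵧ/sₓ = 0.9505 · 2.1602/5.2271 = 0.392812
a = ȳ − b·x̄ = 1 − 0.392812·6.425 = -1.523820
Set a + b·x = 3.6: x = (3.6 − (-1.523820)) / 0.392812 = 13.043934

13.0439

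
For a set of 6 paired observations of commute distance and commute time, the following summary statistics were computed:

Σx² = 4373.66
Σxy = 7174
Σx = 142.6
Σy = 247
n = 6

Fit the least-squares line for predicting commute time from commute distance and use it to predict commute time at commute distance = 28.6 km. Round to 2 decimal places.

47.57

Sxx = Σx² − (Σx)²/n = 4373.66 − 3389.126667 = 984.533333
Sxy = Σxy − (Σx)(Σy)/n = 7174 − 5870.366667 = 1303.633333
b = Sxy/Sxx = 1303.633333/984.533333 = 1.324113
a = ȳ − b·x̄ = 41.166667 − 1.324113·23.766667 = 9.696916
ŷ(28.6) = a + b·28.6 = 9.696916 + 1.324113·28.6 = 47.566546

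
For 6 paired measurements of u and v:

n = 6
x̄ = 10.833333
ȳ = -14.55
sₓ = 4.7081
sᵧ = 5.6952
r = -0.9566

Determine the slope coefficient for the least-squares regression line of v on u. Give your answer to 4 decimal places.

b = r · sᵧ/sₓ = -0.9566 · 5.6952/4.7081 = -1.157161

-1.1572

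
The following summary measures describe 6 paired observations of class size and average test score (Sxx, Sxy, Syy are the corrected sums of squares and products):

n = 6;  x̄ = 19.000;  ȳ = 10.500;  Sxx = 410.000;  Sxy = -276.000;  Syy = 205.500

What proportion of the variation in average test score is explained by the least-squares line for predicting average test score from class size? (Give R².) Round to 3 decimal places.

0.904

R² = Sxy²/(Sxx·Syy) = (-276)²/(410·205.5) = 0.904113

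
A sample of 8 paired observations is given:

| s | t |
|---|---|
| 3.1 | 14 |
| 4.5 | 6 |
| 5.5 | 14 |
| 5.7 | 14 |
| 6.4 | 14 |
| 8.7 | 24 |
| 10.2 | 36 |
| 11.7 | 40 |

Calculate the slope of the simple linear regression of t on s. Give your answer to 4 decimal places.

n = 8, Σx = 55.8, Σy = 162, Σxy = 1360.8, Σx² = 450.18
Sxx = Σx² − (Σx)²/n = 450.18 − 389.205 = 60.975
Sxy = Σxy − (Σx)(Σy)/n = 1360.8 − 1129.95 = 230.85
b = Sxy/Sxx = 230.85/60.975 = 3.785978

3.7860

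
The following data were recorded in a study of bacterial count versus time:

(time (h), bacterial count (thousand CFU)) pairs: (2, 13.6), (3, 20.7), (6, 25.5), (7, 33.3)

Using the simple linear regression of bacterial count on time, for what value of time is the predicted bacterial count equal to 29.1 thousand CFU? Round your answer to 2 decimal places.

6.25

n = 4, Σx = 18, Σy = 93.1, Σxy = 475.4, Σx² = 98
Sxx = Σx² − (Σx)²/n = 98 − 81 = 17
Sxy = Σxy − (Σx)(Σy)/n = 475.4 − 418.95 = 56.45
b = Sxy/Sxx = 56.45/17 = 3.320588
a = ȳ − b·x̄ = 23.275 − 3.320588·4.5 = 8.332353
Set a + b·x = 29.1: x = (29.1 − 8.332353) / 3.320588 = 6.254207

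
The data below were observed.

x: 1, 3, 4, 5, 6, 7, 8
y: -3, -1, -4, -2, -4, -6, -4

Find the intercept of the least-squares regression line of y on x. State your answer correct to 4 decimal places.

-1.5574

n = 7, Σx = 34, Σy = -24, Σxy = -130, Σx² = 200
Sxx = Σx² − (Σx)²/n = 200 − 165.142857 = 34.857143
Sxy = Σxy − (Σx)(Σy)/n = -130 − (-116.571429) = -13.428571
b = Sxy/Sxx = -13.428571/34.857143 = -0.385246
a = ȳ − b·x̄ = -3.428571 − (-0.385246)·4.857143 = -1.557377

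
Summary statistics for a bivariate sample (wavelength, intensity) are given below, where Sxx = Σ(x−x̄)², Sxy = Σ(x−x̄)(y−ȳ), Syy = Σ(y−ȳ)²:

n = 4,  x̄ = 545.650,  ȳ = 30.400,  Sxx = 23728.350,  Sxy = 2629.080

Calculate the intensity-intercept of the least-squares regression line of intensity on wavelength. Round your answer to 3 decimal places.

b = Sxy/Sxx = 2629.08/23728.35 = 0.110799
a = ȳ − b·x̄ = 30.4 − 0.110799·545.65 = -30.057533

-30.058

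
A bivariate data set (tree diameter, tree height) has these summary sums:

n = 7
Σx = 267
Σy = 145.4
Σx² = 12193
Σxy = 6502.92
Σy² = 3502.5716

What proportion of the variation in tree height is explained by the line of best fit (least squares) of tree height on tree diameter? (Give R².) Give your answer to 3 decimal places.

0.945

Sxx = Σx² − (Σx)²/n = 12193 − 10184.142857 = 2008.857143
Sxy = Σxy − (Σx)(Σy)/n = 6502.92 − 5545.971429 = 956.948571
Syy = Σy² − (Σy)²/n = 3502.5716 − 3020.165714 = 482.405886
R² = Sxy²/(Sxx·Syy) = (956.948571)²/(2008.857143·482.405886) = 0.944965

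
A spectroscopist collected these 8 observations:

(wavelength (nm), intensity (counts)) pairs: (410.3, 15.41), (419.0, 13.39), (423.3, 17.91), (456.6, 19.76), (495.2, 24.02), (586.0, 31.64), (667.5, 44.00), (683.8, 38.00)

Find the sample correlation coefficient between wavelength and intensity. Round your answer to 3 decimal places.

0.978

n = 8, Σx = 4141.7, Σy = 204.13, Σxy = 114326.996, Σx² = 2233331.27, Σy² = 6086.0359
Sxx = Σx² − (Σx)²/n = 2233331.27 − 2144209.86125 = 89121.40875
Sxy = Σxy − (Σx)(Σy)/n = 114326.996 − 105680.652625 = 8646.343375
Syy = Σy² − (Σy)²/n = 6086.0359 − 5208.632113 = 877.403788
r = Sxy/√(Sxx·Syy) = 8646.343375/√(78195461.584586) = 8646.343375/8842.819776 = 0.977781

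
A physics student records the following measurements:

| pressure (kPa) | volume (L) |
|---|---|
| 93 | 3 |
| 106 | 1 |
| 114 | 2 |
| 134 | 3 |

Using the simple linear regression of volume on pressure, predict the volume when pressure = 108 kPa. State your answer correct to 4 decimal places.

2.2108

n = 4, Σx = 447, Σy = 9, Σxy = 1015, Σx² = 50837
Sxx = Σx² − (Σx)²/n = 50837 − 49952.25 = 884.75
Sxy = Σxy − (Σx)(Σy)/n = 1015 − 1005.75 = 9.25
b = Sxy/Sxx = 9.25/884.75 = 0.010455
a = ȳ − b·x̄ = 2.25 − 0.010455·111.75 = 1.081661
ŷ(108) = a + b·108 = 1.081661 + 0.010455·108 = 2.210794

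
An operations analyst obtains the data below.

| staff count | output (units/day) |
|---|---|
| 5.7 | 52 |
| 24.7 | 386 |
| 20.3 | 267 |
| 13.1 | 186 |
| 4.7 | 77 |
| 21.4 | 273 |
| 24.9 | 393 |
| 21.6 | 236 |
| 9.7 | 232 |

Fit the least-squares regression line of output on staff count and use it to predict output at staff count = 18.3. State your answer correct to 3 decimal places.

261.239

n = 9, Σx = 146.1, Σy = 2102, Σxy = 41025.1, Σx² = 2886.99
Sxx = Σx² − (Σx)²/n = 2886.99 − 2371.69 = 515.3
Sxy = Σxy − (Σx)(Σy)/n = 41025.1 − 34122.466667 = 6902.633333
b = Sxy/Sxx = 6902.633333/515.3 = 13.395368
a = ȳ − b·x̄ = 233.555556 − 13.395368·16.233333 = 16.104075
ŷ(18.3) = a + b·18.3 = 16.104075 + 13.395368·18.3 = 261.239317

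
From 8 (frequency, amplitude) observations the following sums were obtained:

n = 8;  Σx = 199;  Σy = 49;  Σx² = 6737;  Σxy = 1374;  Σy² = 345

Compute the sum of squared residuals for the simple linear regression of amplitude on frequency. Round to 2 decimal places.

Sxx = Σx² − (Σx)²/n = 6737 − 4950.125 = 1786.875
Sxy = Σxy − (Σx)(Σy)/n = 1374 − 1218.875 = 155.125
Syy = Σy² − (Σy)²/n = 345 − 300.125 = 44.875
b = Sxy/Sxx = 155.125/1786.875 = 0.086814
SSE = Syy − b·Sxy = 44.875 − 0.086814·155.125 = 31.408045

31.41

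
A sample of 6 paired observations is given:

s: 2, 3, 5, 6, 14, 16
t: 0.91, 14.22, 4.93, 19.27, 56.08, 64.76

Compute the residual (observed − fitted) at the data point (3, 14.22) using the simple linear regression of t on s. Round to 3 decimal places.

8.473

n = 6, Σx = 46, Σy = 160.17, Σxy = 2006.03, Σx² = 526
Sxx = Σx² − (Σx)²/n = 526 − 352.666667 = 173.333333
Sxy = Σxy − (Σx)(Σy)/n = 2006.03 − 1227.97 = 778.06
b = Sxy/Sxx = 778.06/173.333333 = 4.488808
a = ȳ − b·x̄ = 26.695 − 4.488808·7.666667 = -7.719192
ŷ(3) = -7.719192 + 4.488808·3 = 5.747231
residual = y − ŷ = 14.22 − 5.747231 = 8.472769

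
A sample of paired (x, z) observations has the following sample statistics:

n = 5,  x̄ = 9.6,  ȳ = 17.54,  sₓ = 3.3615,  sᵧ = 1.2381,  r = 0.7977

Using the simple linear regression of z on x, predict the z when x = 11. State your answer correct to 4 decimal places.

17.9513

b = r · sᵧ/sₓ = 0.7977 · 1.2381/3.3615 = 0.293807
a = ȳ − b·x̄ = 17.54 − 0.293807·9.6 = 14.719452
ŷ(11) = a + b·11 = 14.719452 + 0.293807·11 = 17.951330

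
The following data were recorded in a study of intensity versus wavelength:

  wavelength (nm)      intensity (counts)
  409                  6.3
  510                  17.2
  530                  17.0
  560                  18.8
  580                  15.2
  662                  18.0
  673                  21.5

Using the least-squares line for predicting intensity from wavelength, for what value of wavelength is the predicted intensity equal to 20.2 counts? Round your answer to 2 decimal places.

649.81

n = 7, Σx = 3924, Σy = 114, Σxy = 66088.2, Σx² = 2249454
Sxx = Σx² − (Σx)²/n = 2249454 − 2199682.285714 = 49771.714286
Sxy = Σxy − (Σx)(Σy)/n = 66088.2 − 63905.142857 = 2183.057143
b = Sxy/Sxx = 2183.057143/49771.714286 = 0.043861
a = ȳ − b·x̄ = 16.285714 − 0.043861·560.571429 = -8.301734
Set a + b·x = 20.2: x = (20.2 − (-8.301734)) / 0.043861 = 649.813577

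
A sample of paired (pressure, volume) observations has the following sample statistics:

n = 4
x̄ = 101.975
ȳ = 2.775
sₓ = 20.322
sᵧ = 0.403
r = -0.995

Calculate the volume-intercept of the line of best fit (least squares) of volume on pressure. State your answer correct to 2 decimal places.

4.79

b = r · sᵧ/sₓ = -0.995 · 0.403/20.322 = -0.019732
a = ȳ − b·x̄ = 2.775 − (-0.019732)·101.975 = 4.787127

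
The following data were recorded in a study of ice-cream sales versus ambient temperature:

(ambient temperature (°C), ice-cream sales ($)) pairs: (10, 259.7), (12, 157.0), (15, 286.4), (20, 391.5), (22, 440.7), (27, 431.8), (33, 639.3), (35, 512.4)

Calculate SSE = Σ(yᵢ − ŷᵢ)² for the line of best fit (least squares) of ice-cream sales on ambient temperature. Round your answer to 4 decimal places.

n = 8, Σx = 174, Σy = 3118.8, Σxy = 76991.9, Σx² = 4396, Σy² = 1379316.28
Sxx = Σx² − (Σx)²/n = 4396 − 3784.5 = 611.5
Sxy = Σxy − (Σx)(Σy)/n = 76991.9 − 67833.9 = 9158
Syy = Σy² − (Σy)²/n = 1379316.28 − 1215864.18 = 163452.1
b = Sxy/Sxx = 9158/611.5 = 14.976288
SSE = Syy − b·Sxy = 163452.1 − 14.976288·9158 = 26299.256173

26299.2562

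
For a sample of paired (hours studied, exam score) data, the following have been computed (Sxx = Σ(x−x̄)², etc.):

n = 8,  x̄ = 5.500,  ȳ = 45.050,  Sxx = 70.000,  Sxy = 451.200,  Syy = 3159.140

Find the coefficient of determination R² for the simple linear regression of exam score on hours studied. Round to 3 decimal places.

R² = Sxy²/(Sxx·Syy) = (451.2)²/(70·3159.14) = 0.920601

0.921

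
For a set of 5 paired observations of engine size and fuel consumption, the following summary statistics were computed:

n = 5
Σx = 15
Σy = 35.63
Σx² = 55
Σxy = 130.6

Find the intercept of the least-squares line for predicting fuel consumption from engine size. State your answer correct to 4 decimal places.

0.0130

Sxx = Σx² − (Σx)²/n = 55 − 45 = 10
Sxy = Σxy − (Σx)(Σy)/n = 130.6 − 106.89 = 23.71
b = Sxy/Sxx = 23.71/10 = 2.371
a = ȳ − b·x̄ = 7.126 − 2.371·3 = 0.013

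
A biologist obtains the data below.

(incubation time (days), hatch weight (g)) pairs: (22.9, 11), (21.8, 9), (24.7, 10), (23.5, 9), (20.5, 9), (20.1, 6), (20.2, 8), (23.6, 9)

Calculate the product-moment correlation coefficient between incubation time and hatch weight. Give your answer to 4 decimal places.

n = 8, Σx = 177.3, Σy = 71, Σxy = 1585.7, Σx² = 3951.25, Σy² = 645
Sxx = Σx² − (Σx)²/n = 3951.25 − 3929.41125 = 21.83875
Sxy = Σxy − (Σx)(Σy)/n = 1585.7 − 1573.5375 = 12.1625
Syy = Σy² − (Σy)²/n = 645 − 630.125 = 14.875
r = Sxy/√(Sxx·Syy) = 12.1625/√(324.851406) = 12.1625/18.023635 = 0.674808

0.6748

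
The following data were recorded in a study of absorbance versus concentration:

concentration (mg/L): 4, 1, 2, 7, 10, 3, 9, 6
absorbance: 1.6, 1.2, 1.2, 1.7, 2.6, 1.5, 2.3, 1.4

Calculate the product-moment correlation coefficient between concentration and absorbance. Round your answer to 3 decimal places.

0.909

n = 8, Σx = 42, Σy = 13.5, Σxy = 81.5, Σx² = 296, Σy² = 24.59
Sxx = Σx² − (Σx)²/n = 296 − 220.5 = 75.5
Sxy = Σxy − (Σx)(Σy)/n = 81.5 − 70.875 = 10.625
Syy = Σy² − (Σy)²/n = 24.59 − 22.78125 = 1.80875
r = Sxy/√(Sxx·Syy) = 10.625/√(136.560625) = 10.625/11.685916 = 0.909214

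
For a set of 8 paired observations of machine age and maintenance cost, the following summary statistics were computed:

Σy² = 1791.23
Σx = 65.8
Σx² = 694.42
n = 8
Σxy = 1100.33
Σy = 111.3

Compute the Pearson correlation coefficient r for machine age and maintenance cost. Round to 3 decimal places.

0.959

Sxx = Σx² − (Σx)²/n = 694.42 − 541.205 = 153.215
Sxy = Σxy − (Σx)(Σy)/n = 1100.33 − 915.4425 = 184.8875
Syy = Σy² − (Σy)²/n = 1791.23 − 1548.46125 = 242.76875
r = Sxy/√(Sxx·Syy) = 184.8875/√(37195.814031) = 184.8875/192.862163 = 0.958651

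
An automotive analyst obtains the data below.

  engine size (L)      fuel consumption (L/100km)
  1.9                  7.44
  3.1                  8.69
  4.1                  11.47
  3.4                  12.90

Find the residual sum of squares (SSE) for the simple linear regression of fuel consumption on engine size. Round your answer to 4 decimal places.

n = 4, Σx = 12.5, Σy = 40.5, Σxy = 131.962, Σx² = 41.59, Σy² = 428.8406
Sxx = Σx² − (Σx)²/n = 41.59 − 39.0625 = 2.5275
Sxy = Σxy − (Σx)(Σy)/n = 131.962 − 126.5625 = 5.3995
Syy = Σy² − (Σy)²/n = 428.8406 − 410.0625 = 18.7781
b = Sxy/Sxx = 5.3995/2.5275 = 2.136301
SSE = Syy − b·Sxy = 18.7781 − 2.136301·5.3995 = 7.243144

7.2431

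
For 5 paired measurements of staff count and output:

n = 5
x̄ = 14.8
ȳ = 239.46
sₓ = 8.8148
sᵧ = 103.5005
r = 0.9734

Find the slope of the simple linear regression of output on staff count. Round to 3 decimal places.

b = r · sᵧ/sₓ = 0.9734 · 103.5005/8.8148 = 11.429345

11.429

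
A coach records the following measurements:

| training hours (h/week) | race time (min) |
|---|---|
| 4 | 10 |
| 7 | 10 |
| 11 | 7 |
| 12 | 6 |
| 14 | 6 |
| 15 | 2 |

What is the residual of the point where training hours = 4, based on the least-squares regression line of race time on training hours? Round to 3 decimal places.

n = 6, Σx = 63, Σy = 41, Σxy = 373, Σx² = 751
Sxx = Σx² − (Σx)²/n = 751 − 661.5 = 89.5
Sxy = Σxy − (Σx)(Σy)/n = 373 − 430.5 = -57.5
b = Sxy/Sxx = -57.5/89.5 = -0.642458
a = ȳ − b·x̄ = 6.833333 − (-0.642458)·10.5 = 13.579143
ŷ(4) = 13.579143 + (-0.642458)·4 = 11.009311
residual = y − ŷ = 10 − 11.009311 = -1.009311

-1.009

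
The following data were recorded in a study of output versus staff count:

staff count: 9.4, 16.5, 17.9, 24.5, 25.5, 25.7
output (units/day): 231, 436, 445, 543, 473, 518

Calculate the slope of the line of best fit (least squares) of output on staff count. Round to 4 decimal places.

15.6108

n = 6, Σx = 119.5, Σy = 2646, Σxy = 56008.5, Σx² = 2592.01
Sxx = Σx² − (Σx)²/n = 2592.01 − 2380.041667 = 211.968333
Sxy = Σxy − (Σx)(Σy)/n = 56008.5 − 52699.5 = 3309
b = Sxy/Sxx = 3309/211.968333 = 15.610822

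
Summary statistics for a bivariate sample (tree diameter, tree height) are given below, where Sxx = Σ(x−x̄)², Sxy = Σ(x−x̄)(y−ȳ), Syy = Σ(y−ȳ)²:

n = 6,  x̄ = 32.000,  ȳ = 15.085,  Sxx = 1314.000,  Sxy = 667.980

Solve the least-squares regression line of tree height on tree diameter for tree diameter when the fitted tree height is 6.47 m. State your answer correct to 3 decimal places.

15.053

b = Sxy/Sxx = 667.98/1314 = 0.508356
a = ȳ − b·x̄ = 15.085 − 0.508356·32 = -1.182397
Set a + b·x = 6.47: x = (6.47 − (-1.182397)) / 0.508356 = 15.053220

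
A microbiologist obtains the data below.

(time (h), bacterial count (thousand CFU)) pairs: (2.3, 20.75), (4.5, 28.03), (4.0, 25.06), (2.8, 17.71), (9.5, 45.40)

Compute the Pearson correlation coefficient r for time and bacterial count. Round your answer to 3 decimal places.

n = 5, Σx = 23.1, Σy = 136.95, Σxy = 754.988, Σx² = 139.63, Σy² = 4219.0511
Sxx = Σx² − (Σx)²/n = 139.63 − 106.722 = 32.908
Sxy = Σxy − (Σx)(Σy)/n = 754.988 − 632.709 = 122.279
Syy = Σy² − (Σy)²/n = 4219.0511 − 3751.0605 = 467.9906
r = Sxy/√(Sxx·Syy) = 122.279/√(15400.634665) = 122.279/124.099294 = 0.985332

0.985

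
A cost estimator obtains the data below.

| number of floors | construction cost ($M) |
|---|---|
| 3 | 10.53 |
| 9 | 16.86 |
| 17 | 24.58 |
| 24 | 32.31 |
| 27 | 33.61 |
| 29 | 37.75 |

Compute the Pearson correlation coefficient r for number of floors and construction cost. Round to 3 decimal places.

n = 6, Σx = 109, Σy = 155.64, Σxy = 3378.85, Σx² = 2525, Σy² = 4597.9476
Sxx = Σx² − (Σx)²/n = 2525 − 1980.166667 = 544.833333
Sxy = Σxy − (Σx)(Σy)/n = 3378.85 − 2827.46 = 551.39
Syy = Σy² − (Σy)²/n = 4597.9476 − 4037.3016 = 560.646
r = Sxy/√(Sxx·Syy) = 551.39/√(305458.629) = 551.39/552.683118 = 0.997660

0.998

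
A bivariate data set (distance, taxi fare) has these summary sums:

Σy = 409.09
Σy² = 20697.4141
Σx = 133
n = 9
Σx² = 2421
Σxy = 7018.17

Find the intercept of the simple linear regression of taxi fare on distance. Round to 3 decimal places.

Sxx = Σx² − (Σx)²/n = 2421 − 1965.444444 = 455.555556
Sxy = Σxy − (Σx)(Σy)/n = 7018.17 − 6045.441111 = 972.728889
b = Sxy/Sxx = 972.728889/455.555556 = 2.135259
a = ȳ − b·x̄ = 45.454444 − 2.135259·14.777778 = 13.900068

13.900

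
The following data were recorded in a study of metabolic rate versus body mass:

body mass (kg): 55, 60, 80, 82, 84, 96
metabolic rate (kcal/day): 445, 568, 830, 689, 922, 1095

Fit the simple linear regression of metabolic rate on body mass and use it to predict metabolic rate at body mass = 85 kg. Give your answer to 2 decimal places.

n = 6, Σx = 457, Σy = 4549, Σxy = 364021, Σx² = 36021
Sxx = Σx² − (Σx)²/n = 36021 − 34808.166667 = 1212.833333
Sxy = Σxy − (Σx)(Σy)/n = 364021 − 346482.166667 = 17538.833333
b = Sxy/Sxx = 17538.833333/1212.833333 = 14.461042
a = ȳ − b·x̄ = 758.166667 − 14.461042·76.166667 = -343.282671
ŷ(85) = a + b·85 = -343.282671 + 14.461042·85 = 885.905868

885.91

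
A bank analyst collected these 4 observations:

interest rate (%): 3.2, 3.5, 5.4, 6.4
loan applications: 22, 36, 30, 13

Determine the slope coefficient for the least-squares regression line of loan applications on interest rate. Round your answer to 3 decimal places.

-3.622

n = 4, Σx = 18.5, Σy = 101, Σxy = 441.6, Σx² = 92.61
Sxx = Σx² − (Σx)²/n = 92.61 − 85.5625 = 7.0475
Sxy = Σxy − (Σx)(Σy)/n = 441.6 − 467.125 = -25.525
b = Sxy/Sxx = -25.525/7.0475 = -3.621852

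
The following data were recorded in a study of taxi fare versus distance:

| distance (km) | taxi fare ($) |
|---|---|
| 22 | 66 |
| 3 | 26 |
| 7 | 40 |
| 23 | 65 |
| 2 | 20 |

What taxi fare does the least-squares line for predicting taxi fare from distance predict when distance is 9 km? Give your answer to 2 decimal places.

38.48

n = 5, Σx = 57, Σy = 217, Σxy = 3345, Σx² = 1075
Sxx = Σx² − (Σx)²/n = 1075 − 649.8 = 425.2
Sxy = Σxy − (Σx)(Σy)/n = 3345 − 2473.8 = 871.2
b = Sxy/Sxx = 871.2/425.2 = 2.048918
a = ȳ − b·x̄ = 43.4 − 2.048918·11.4 = 20.042333
ŷ(9) = a + b·9 = 20.042333 + 2.048918·9 = 38.482596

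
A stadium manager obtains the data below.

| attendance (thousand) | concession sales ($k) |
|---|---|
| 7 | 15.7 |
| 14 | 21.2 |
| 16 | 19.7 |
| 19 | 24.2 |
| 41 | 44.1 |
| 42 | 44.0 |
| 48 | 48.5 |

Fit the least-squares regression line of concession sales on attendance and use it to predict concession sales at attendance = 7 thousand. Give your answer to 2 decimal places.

14.48

n = 7, Σx = 187, Σy = 217.4, Σxy = 7165.8, Σx² = 6611
Sxx = Σx² − (Σx)²/n = 6611 − 4995.571429 = 1615.428571
Sxy = Σxy − (Σx)(Σy)/n = 7165.8 − 5807.685714 = 1358.114286
b = Sxy/Sxx = 1358.114286/1615.428571 = 0.840715
a = ȳ − b·x̄ = 31.057143 − 0.840715·26.714286 = 8.598054
ŷ(7) = a + b·7 = 8.598054 + 0.840715·7 = 14.483056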